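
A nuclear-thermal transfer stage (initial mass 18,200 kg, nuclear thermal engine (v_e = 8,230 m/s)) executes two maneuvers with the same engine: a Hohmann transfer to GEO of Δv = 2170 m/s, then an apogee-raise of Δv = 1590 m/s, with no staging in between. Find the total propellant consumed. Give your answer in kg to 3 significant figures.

total propellant consumed ≈ 6670 kg

After the first burn: m = 18200 × exp(−2170/8230.0) = 18200 × 0.76823 = 13,981.8 kg.
After the second burn: m = 13,981.8 × exp(−1590/8230.0) = 13,981.8 × 0.82432 = 11,525.5 kg.
Total propellant = m₀ − m_final = 18200 − 11,525.5 = 6,674.5 kg.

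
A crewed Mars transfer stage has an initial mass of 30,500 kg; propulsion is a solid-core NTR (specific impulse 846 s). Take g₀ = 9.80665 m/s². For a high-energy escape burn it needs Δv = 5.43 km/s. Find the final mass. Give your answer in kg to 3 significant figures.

v_e = Isp · g₀ = 846 × 9.80665 = 8296.4 m/s.
By the Tsiolkovsky rocket equation, m₀/m_f = exp(Δv / v_e) = exp(5430 / 8296.4) = exp(0.6545) = 1.9242.
m_f = m₀ / 1.9242 = 30,500 / 1.9242 = 15,850.7 kg.

final mass ≈ 15900 kg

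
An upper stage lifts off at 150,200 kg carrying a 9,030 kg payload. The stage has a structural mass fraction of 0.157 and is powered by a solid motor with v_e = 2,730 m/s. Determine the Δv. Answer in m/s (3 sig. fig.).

Δv ≈ 4290 m/s

Stage wet mass = m₀ − payload = 150,200 − 9,030 = 141,170 kg.
Stage dry mass = ε × stage wet mass = 0.157 × 141,170 = 22,163.7 kg.
Burnout mass m_f = stage dry + payload = 22,163.7 + 9,030 = 31,193.7 kg.
Using Δv = v_e ln(m₀/m_f): Δv = v_e · ln(150,200/31,193.7) = 2730.0 × ln(4.815) = 2730.0 × 1.5718 ≈ 4291 m/s.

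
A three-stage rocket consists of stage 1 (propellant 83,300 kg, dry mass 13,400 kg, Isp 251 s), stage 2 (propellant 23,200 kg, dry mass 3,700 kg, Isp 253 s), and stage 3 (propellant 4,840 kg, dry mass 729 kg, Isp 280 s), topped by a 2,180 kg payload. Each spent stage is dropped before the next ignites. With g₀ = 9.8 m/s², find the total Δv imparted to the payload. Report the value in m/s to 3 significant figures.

Ignition mass of stage 1 = 83,300+13,400 + 23,200+3,700 + 4,840+729 + 2,180 = 131,349 kg.
Stage 1: m₀ = 131,349 kg, m_f = 131,349 − 83,300 = 48,049 kg; Δv = 251×9.8×ln(2.734) = 2459.8×1.0056 ≈ 2474 m/s.
Stage 2: m₀ = 34,649 kg, m_f = 34,649 − 23,200 = 11,449 kg; Δv = 253×9.8×ln(3.026) = 2479.4×1.1074 ≈ 2746 m/s.
Stage 3: m₀ = 7,749 kg, m_f = 7,749 − 4,840 = 2,909 kg; Δv = 280×9.8×ln(2.664) = 2744.0×0.9798 ≈ 2688 m/s.
Total Δv = 2474 + 2746 + 2688 = 7908 m/s.

Δv ≈ 7910 m/s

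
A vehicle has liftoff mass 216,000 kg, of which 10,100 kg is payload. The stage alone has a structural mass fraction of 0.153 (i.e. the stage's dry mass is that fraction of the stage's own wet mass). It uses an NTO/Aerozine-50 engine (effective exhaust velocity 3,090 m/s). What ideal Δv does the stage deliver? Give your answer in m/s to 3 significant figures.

Stage wet mass = m₀ − payload = 216,000 − 10,100 = 205,900 kg.
Stage dry mass = ε × stage wet mass = 0.153 × 205,900 = 31,502.7 kg.
Burnout mass m_f = stage dry + payload = 31,502.7 + 10,100 = 41,602.7 kg.
Rocket equation: Δv = v_e · ln(216,000/41,602.7) = 3090.0 × ln(5.192) = 3090.0 × 1.6471 ≈ 5090 m/s.

Δv ≈ 5090 m/s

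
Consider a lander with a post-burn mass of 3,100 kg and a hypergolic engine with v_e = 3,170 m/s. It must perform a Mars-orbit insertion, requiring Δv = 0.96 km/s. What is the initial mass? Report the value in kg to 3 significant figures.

Using Δv = v_e ln(m₀/m_f): m₀/m_f = exp(Δv / v_e) = exp(960 / 3170.0) = exp(0.3028) = 1.3537.
m₀ = m_f × 1.3537 = 3,100 × 1.3537 = 4,196.47 kg.

initial mass ≈ 4200 kg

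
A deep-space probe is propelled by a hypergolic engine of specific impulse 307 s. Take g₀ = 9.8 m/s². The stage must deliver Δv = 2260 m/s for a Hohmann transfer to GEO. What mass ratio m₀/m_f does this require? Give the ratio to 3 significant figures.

v_e = Isp · g₀ = 307 × 9.8 = 3008.6 m/s.
m₀/m_f = exp(Δv / v_e) = exp(2260 / 3008.6) = exp(0.7512) = 2.1195.

mass ratio ≈ 2.12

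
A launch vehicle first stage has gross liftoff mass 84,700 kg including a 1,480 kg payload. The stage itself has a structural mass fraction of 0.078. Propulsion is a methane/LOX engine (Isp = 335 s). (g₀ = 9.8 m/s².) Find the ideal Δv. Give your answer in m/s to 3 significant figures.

Stage wet mass = m₀ − payload = 84,700 − 1,480 = 83,220 kg.
Stage dry mass = ε × stage wet mass = 0.078 × 83,220 = 6,491.16 kg.
Burnout mass m_f = stage dry + payload = 6,491.16 + 1,480 = 7,971.16 kg.
v_e = Isp · g₀ = 335 × 9.8 = 3283.0 m/s.
Δv = v_e · ln(84,700/7,971.16) = 3283.0 × ln(10.63) = 3283.0 × 2.3633 ≈ 7759 m/s.

Δv ≈ 7760 m/s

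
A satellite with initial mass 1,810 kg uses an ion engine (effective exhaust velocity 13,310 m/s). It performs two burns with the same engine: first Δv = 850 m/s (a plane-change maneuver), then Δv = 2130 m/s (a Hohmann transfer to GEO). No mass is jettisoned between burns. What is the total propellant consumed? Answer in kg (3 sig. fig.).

total propellant consumed ≈ 363 kg

After the first burn: m = 1810 × exp(−850/13310.0) = 1810 × 0.93813 = 1,698.02 kg.
After the second burn: m = 1,698.02 × exp(−2130/13310.0) = 1,698.02 × 0.85212 = 1,446.92 kg.
Total propellant = m₀ − m_final = 1810 − 1,446.92 = 363.08 kg.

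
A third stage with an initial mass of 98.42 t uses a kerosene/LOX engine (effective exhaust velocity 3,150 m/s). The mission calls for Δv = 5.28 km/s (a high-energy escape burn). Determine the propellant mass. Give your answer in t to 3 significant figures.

Rocket equation: m₀/m_f = exp(Δv / v_e) = exp(5280 / 3150.0) = exp(1.6762) = 5.3452.
m_f = 98.42 / 5.3452 = 18.4128 t, so propellant = m₀ − m_f = 98.42 − 18.4128 = 80.0072 t.

propellant mass ≈ 80.0 t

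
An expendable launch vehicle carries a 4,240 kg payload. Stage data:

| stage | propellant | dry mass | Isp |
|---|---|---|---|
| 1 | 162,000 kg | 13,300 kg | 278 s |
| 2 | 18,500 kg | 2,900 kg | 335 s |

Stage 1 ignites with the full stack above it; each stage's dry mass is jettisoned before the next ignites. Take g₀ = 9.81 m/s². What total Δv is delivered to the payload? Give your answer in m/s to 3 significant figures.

Δv ≈ 8680 m/s

Ignition mass of stage 1 = 162,000+13,300 + 18,500+2,900 + 4,240 = 200,940 kg.
Stage 1: m₀ = 200,940 kg, m_f = 200,940 − 162,000 = 38,940 kg; Δv = 278×9.81×ln(5.16) = 2727.2×1.6410 ≈ 4475 m/s.
Stage 2: m₀ = 25,640 kg, m_f = 25,640 − 18,500 = 7,140 kg; Δv = 335×9.81×ln(3.591) = 3286.4×1.2784 ≈ 4201 m/s.
Total Δv = 4475 + 4201 = 8676 m/s.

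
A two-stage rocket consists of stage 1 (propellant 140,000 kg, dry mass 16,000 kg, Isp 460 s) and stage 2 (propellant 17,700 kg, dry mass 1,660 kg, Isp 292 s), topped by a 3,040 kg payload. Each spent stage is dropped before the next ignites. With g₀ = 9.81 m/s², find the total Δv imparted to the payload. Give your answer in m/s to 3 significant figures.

Δv ≈ 11400 m/s

Ignition mass of stage 1 = 140,000+16,000 + 17,700+1,660 + 3,040 = 178,400 kg.
Stage 1: m₀ = 178,400 kg, m_f = 178,400 − 140,000 = 38,400 kg; Δv = 460×9.81×ln(4.646) = 4512.6×1.5360 ≈ 6931 m/s.
Stage 2: m₀ = 22,400 kg, m_f = 22,400 − 17,700 = 4,700 kg; Δv = 292×9.81×ln(4.766) = 2864.5×1.5615 ≈ 4473 m/s.
Total Δv = 6931 + 4473 = 11404 m/s.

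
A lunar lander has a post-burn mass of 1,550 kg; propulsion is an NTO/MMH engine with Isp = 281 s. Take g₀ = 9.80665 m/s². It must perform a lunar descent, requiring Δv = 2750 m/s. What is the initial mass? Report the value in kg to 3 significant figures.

v_e = Isp · g₀ = 281 × 9.80665 = 2755.7 m/s.
By the Tsiolkovsky rocket equation, m₀/m_f = exp(Δv / v_e) = exp(2750 / 2755.7) = exp(0.9979) = 2.7127.
m₀ = m_f × 2.7127 = 1,550 × 2.7127 = 4,204.69 kg.

initial mass ≈ 4200 kg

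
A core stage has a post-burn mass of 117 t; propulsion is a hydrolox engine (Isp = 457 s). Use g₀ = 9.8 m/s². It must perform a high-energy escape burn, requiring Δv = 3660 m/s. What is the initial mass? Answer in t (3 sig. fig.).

v_e = Isp · g₀ = 457 × 9.8 = 4478.6 m/s.
From the ideal rocket equation, m₀/m_f = exp(Δv / v_e) = exp(3660 / 4478.6) = exp(0.8172) = 2.2642.
m₀ = m_f × 2.2642 = 117 × 2.2642 = 264.911 t.

initial mass ≈ 265 t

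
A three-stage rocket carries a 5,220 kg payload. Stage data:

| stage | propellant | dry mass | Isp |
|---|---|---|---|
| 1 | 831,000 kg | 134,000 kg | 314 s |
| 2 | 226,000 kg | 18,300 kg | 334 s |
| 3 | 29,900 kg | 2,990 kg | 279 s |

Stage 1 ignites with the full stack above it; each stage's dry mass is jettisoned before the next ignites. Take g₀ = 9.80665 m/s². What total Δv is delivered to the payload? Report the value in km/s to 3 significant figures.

Δv ≈ 12.9 km/s

Ignition mass of stage 1 = 831,000+134,000 + 226,000+18,300 + 29,900+2,990 + 5,220 = 1,247,410 kg.
Stage 1: m₀ = 1,247,410 kg, m_f = 1,247,410 − 831,000 = 416,410 kg; Δv = 314×9.80665×ln(2.996) = 3079.3×1.0972 ≈ 3378 m/s.
Stage 2: m₀ = 282,410 kg, m_f = 282,410 − 226,000 = 56,410 kg; Δv = 334×9.80665×ln(5.006) = 3275.4×1.6107 ≈ 5276 m/s.
Stage 3: m₀ = 38,110 kg, m_f = 38,110 − 29,900 = 8,210 kg; Δv = 279×9.80665×ln(4.642) = 2736.1×1.5351 ≈ 4200 m/s.
Total Δv = 3378 + 5276 + 4200 = 12854 m/s.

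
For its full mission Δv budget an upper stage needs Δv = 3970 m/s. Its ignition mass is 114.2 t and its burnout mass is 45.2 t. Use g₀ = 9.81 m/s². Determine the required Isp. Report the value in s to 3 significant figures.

Isp ≈ 437 s

ln(m₀/m_f) = ln(114200/45200) = ln(2.527) = 0.9269.
v_e = Δv / ln(m₀/m_f) = 3970 / 0.9269 = 4283.3 m/s.
Isp = v_e / g₀ = 4283.3 / 9.81 = 436.6 s.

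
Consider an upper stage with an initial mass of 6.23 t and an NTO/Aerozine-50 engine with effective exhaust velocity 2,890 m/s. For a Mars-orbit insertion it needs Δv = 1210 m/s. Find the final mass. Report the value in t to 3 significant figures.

By the Tsiolkovsky rocket equation, m₀/m_f = exp(Δv / v_e) = exp(1210 / 2890.0) = exp(0.4187) = 1.5200.
m_f = m₀ / 1.5200 = 6.23 / 1.5200 = 4.09868 t.

final mass ≈ 4.10 t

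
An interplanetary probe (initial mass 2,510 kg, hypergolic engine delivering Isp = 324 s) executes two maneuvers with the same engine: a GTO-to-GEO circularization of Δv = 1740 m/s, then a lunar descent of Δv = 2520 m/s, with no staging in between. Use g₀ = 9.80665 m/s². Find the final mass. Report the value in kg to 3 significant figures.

final mass ≈ 657 kg

v_e = Isp · g₀ = 324 × 9.80665 = 3177.4 m/s.
After the first burn: m = 2510 × exp(−1740/3177.4) = 2510 × 0.57832 = 1,451.58 kg.
After the second burn: m = 1,451.58 × exp(−2520/3177.4) = 1,451.58 × 0.45243 = 656.738 kg.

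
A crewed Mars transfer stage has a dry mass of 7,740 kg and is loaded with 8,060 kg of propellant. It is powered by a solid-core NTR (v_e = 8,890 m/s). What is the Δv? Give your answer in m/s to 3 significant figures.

m₀ = m_dry + m_prop = 7,740 + 8,060 = 15,800 kg.
From the ideal rocket equation, Δv = v_e · ln(m₀/m_f) = 8890.0 × ln(2.041) = 8890.0 × 0.7136 ≈ 6344.0 m/s.

Δv ≈ 6340 m/s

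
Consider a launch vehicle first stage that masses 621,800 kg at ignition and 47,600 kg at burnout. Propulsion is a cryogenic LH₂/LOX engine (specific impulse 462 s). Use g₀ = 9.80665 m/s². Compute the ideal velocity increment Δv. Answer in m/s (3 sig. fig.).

Δv ≈ 11600 m/s

v_e = Isp · g₀ = 462 × 9.80665 = 4530.7 m/s.
Δv = v_e · ln(m₀/m_f) = 4530.7 × ln(13.06) = 4530.7 × 2.5698 ≈ 11642.9 m/s.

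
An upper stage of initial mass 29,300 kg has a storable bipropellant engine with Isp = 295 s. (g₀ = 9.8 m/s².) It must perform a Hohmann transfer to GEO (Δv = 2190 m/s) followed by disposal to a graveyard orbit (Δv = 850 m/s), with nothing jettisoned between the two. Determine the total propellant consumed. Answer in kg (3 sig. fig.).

total propellant consumed ≈ 19100 kg

v_e = Isp · g₀ = 295 × 9.8 = 2891.0 m/s.
After the first burn: m = 29300 × exp(−2190/2891.0) = 29300 × 0.46883 = 13,736.7 kg.
After the second burn: m = 13,736.7 × exp(−850/2891.0) = 13,736.7 × 0.74526 = 10,237.4 kg.
Total propellant = m₀ − m_final = 29300 − 10,237.4 = 19,062.6 kg.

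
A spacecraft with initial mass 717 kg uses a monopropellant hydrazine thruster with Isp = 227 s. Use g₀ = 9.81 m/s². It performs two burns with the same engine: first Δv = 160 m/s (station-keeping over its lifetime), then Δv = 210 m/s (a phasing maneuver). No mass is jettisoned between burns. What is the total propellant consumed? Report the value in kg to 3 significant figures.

total propellant consumed ≈ 110 kg

v_e = Isp · g₀ = 227 × 9.81 = 2226.9 m/s.
After the first burn: m = 717 × exp(−160/2226.9) = 717 × 0.93067 = 667.29 kg.
After the second burn: m = 667.29 × exp(−210/2226.9) = 667.29 × 0.91001 = 607.241 kg.
Total propellant = m₀ − m_final = 717 − 607.241 = 109.759 kg.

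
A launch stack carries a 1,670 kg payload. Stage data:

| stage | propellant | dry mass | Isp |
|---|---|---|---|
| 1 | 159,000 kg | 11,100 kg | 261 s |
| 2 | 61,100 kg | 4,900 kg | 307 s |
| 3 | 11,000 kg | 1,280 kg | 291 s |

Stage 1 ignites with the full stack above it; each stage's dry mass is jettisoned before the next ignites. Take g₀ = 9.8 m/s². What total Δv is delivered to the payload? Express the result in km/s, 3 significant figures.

Δv ≈ 11.4 km/s

Ignition mass of stage 1 = 159,000+11,100 + 61,100+4,900 + 11,000+1,280 + 1,670 = 250,050 kg.
Stage 1: m₀ = 250,050 kg, m_f = 250,050 − 159,000 = 91,050 kg; Δv = 261×9.8×ln(2.746) = 2557.8×1.0103 ≈ 2584 m/s.
Stage 2: m₀ = 79,950 kg, m_f = 79,950 − 61,100 = 18,850 kg; Δv = 307×9.8×ln(4.241) = 3008.6×1.4449 ≈ 4347 m/s.
Stage 3: m₀ = 13,950 kg, m_f = 13,950 − 11,000 = 2,950 kg; Δv = 291×9.8×ln(4.729) = 2851.8×1.5537 ≈ 4431 m/s.
Total Δv = 2584 + 4347 + 4431 = 11362 m/s.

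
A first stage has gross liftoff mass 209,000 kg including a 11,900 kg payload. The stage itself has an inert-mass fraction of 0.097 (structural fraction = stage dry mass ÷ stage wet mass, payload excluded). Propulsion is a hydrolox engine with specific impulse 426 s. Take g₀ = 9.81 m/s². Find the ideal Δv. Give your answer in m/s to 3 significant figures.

Stage wet mass = m₀ − payload = 209,000 − 11,900 = 197,100 kg.
Stage dry mass = ε × stage wet mass = 0.097 × 197,100 = 19,118.7 kg.
Burnout mass m_f = stage dry + payload = 19,118.7 + 11,900 = 31,018.7 kg.
v_e = Isp · g₀ = 426 × 9.81 = 4179.1 m/s.
From the ideal rocket equation, Δv = v_e · ln(209,000/31,018.7) = 4179.1 × ln(6.738) = 4179.1 × 1.9077 ≈ 7973 m/s.

Δv ≈ 7970 m/s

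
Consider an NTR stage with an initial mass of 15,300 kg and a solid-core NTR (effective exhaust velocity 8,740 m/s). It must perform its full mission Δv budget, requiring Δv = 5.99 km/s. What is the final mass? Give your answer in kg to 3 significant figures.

By the Tsiolkovsky rocket equation, m₀/m_f = exp(Δv / v_e) = exp(5990 / 8740.0) = exp(0.6854) = 1.9845.
m_f = m₀ / 1.9845 = 15,300 / 1.9845 = 7,709.75 kg.

final mass ≈ 7710 kg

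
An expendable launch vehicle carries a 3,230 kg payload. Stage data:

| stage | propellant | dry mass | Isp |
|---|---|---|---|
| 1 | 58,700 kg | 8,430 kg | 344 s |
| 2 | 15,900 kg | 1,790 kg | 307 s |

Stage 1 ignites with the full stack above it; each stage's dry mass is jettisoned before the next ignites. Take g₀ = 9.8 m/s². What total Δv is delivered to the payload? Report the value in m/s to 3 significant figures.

Ignition mass of stage 1 = 58,700+8,430 + 15,900+1,790 + 3,230 = 88,050 kg.
Stage 1: m₀ = 88,050 kg, m_f = 88,050 − 58,700 = 29,350 kg; Δv = 344×9.8×ln(3) = 3371.2×1.0986 ≈ 3704 m/s.
Stage 2: m₀ = 20,920 kg, m_f = 20,920 − 15,900 = 5,020 kg; Δv = 307×9.8×ln(4.167) = 3008.6×1.4273 ≈ 4294 m/s.
Total Δv = 3704 + 4294 = 7998 m/s.

Δv ≈ 8000 m/s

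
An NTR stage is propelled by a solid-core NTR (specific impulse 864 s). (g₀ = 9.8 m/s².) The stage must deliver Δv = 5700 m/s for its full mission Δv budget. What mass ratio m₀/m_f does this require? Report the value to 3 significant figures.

mass ratio ≈ 1.96

v_e = Isp · g₀ = 864 × 9.8 = 8467.2 m/s.
m₀/m_f = exp(Δv / v_e) = exp(5700 / 8467.2) = exp(0.6732) = 1.9605.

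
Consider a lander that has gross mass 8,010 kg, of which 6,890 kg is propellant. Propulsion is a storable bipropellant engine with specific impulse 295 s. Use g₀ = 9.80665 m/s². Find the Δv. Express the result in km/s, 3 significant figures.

Δv ≈ 5.69 km/s

v_e = Isp · g₀ = 295 × 9.80665 = 2893.0 m/s.
m_f = m₀ − m_prop = 8,010 − 6,890 = 1,120 kg.
From the ideal rocket equation, Δv = v_e · ln(m₀/m_f) = 2893.0 × ln(7.152) = 2893.0 × 1.9674 ≈ 5691.5 m/s.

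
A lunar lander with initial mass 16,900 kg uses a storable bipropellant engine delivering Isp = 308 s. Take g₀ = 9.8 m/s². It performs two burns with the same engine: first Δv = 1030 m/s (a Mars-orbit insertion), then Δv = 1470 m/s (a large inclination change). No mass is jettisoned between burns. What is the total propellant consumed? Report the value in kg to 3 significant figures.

v_e = Isp · g₀ = 308 × 9.8 = 3018.4 m/s.
After the first burn: m = 16900 × exp(−1030/3018.4) = 16900 × 0.71089 = 12,014 kg.
After the second burn: m = 12,014 × exp(−1470/3018.4) = 12,014 × 0.61446 = 7,382.12 kg.
Total propellant = m₀ − m_final = 16900 − 7,382.12 = 9,517.88 kg.

total propellant consumed ≈ 9520 kg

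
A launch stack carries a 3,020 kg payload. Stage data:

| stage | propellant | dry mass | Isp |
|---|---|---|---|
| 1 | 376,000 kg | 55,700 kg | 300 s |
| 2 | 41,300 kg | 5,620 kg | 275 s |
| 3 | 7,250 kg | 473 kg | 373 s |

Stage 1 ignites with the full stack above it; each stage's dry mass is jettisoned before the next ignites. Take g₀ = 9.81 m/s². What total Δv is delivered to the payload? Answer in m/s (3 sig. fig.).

Ignition mass of stage 1 = 376,000+55,700 + 41,300+5,620 + 7,250+473 + 3,020 = 489,363 kg.
Stage 1: m₀ = 489,363 kg, m_f = 489,363 − 376,000 = 113,363 kg; Δv = 300×9.81×ln(4.317) = 2943.0×1.4625 ≈ 4304 m/s.
Stage 2: m₀ = 57,663 kg, m_f = 57,663 − 41,300 = 16,363 kg; Δv = 275×9.81×ln(3.524) = 2697.8×1.2596 ≈ 3398 m/s.
Stage 3: m₀ = 10,743 kg, m_f = 10,743 − 7,250 = 3,493 kg; Δv = 373×9.81×ln(3.076) = 3659.1×1.1235 ≈ 4111 m/s.
Total Δv = 4304 + 3398 + 4111 = 11813 m/s.

Δv ≈ 11800 m/s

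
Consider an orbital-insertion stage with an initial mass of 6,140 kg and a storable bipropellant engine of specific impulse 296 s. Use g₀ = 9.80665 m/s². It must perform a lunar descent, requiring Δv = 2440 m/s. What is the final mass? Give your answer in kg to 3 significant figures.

final mass ≈ 2650 kg

v_e = Isp · g₀ = 296 × 9.80665 = 2902.8 m/s.
Using Δv = v_e ln(m₀/m_f): m₀/m_f = exp(Δv / v_e) = exp(2440 / 2902.8) = exp(0.8406) = 2.3177.
m_f = m₀ / 2.3177 = 6,140 / 2.3177 = 2,649.18 kg.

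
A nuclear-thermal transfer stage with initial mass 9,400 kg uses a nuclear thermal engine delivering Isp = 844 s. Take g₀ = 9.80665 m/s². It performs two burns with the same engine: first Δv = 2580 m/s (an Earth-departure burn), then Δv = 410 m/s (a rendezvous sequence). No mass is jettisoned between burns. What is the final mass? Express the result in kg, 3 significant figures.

final mass ≈ 6550 kg

v_e = Isp · g₀ = 844 × 9.80665 = 8276.8 m/s.
After the first burn: m = 9400 × exp(−2580/8276.8) = 9400 × 0.73219 = 6,882.59 kg.
After the second burn: m = 6,882.59 × exp(−410/8276.8) = 6,882.59 × 0.95167 = 6,549.95 kg.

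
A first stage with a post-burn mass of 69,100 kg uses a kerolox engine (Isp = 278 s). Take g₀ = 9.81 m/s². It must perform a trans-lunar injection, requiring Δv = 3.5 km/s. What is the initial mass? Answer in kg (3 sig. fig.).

v_e = Isp · g₀ = 278 × 9.81 = 2727.2 m/s.
Rocket equation: m₀/m_f = exp(Δv / v_e) = exp(3500 / 2727.2) = exp(1.2834) = 3.6088.
m₀ = m_f × 3.6088 = 69,100 × 3.6088 = 249,368 kg.

initial mass ≈ 249000 kg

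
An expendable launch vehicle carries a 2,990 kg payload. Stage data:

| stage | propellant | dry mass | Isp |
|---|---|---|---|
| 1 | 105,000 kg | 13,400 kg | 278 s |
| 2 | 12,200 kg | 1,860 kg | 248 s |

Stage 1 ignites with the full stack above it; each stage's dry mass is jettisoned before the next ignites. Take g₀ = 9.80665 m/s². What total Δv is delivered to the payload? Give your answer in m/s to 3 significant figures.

Ignition mass of stage 1 = 105,000+13,400 + 12,200+1,860 + 2,990 = 135,450 kg.
Stage 1: m₀ = 135,450 kg, m_f = 135,450 − 105,000 = 30,450 kg; Δv = 278×9.80665×ln(4.448) = 2726.2×1.4925 ≈ 4069 m/s.
Stage 2: m₀ = 17,050 kg, m_f = 17,050 − 12,200 = 4,850 kg; Δv = 248×9.80665×ln(3.515) = 2432.0×1.2572 ≈ 3058 m/s.
Total Δv = 4069 + 3058 = 7127 m/s.

Δv ≈ 7130 m/s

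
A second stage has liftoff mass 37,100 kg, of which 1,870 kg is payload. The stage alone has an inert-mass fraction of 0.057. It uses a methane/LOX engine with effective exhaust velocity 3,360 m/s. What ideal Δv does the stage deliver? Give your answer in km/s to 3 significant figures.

Δv ≈ 7.59 km/s

Stage wet mass = m₀ − payload = 37,100 − 1,870 = 35,230 kg.
Stage dry mass = ε × stage wet mass = 0.057 × 35,230 = 2,008.11 kg.
Burnout mass m_f = stage dry + payload = 2,008.11 + 1,870 = 3,878.11 kg.
By the Tsiolkovsky rocket equation, Δv = v_e · ln(37,100/3,878.11) = 3360.0 × ln(9.567) = 3360.0 × 2.2583 ≈ 7588 m/s.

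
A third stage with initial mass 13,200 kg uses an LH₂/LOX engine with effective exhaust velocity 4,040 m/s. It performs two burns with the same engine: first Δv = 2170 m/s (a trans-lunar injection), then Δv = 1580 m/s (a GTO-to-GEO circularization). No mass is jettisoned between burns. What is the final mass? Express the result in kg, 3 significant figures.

After the first burn: m = 13200 × exp(−2170/4040.0) = 13200 × 0.58442 = 7,714.34 kg.
After the second burn: m = 7,714.34 × exp(−1580/4040.0) = 7,714.34 × 0.67632 = 5,217.36 kg.

final mass ≈ 5220 kg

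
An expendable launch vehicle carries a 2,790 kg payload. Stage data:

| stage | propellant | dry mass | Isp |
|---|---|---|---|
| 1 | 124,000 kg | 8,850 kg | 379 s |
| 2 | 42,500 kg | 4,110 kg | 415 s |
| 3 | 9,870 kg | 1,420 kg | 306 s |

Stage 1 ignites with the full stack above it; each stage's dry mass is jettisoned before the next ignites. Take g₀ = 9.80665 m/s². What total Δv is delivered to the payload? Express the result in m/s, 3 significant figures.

Ignition mass of stage 1 = 124,000+8,850 + 42,500+4,110 + 9,870+1,420 + 2,790 = 193,540 kg.
Stage 1: m₀ = 193,540 kg, m_f = 193,540 − 124,000 = 69,540 kg; Δv = 379×9.80665×ln(2.783) = 3716.7×1.0236 ≈ 3804 m/s.
Stage 2: m₀ = 60,690 kg, m_f = 60,690 − 42,500 = 18,190 kg; Δv = 415×9.80665×ln(3.336) = 4069.8×1.2049 ≈ 4904 m/s.
Stage 3: m₀ = 14,080 kg, m_f = 14,080 − 9,870 = 4,210 kg; Δv = 306×9.80665×ln(3.344) = 3000.8×1.2073 ≈ 3623 m/s.
Total Δv = 3804 + 4904 + 3623 = 12331 m/s.

Δv ≈ 12300 m/s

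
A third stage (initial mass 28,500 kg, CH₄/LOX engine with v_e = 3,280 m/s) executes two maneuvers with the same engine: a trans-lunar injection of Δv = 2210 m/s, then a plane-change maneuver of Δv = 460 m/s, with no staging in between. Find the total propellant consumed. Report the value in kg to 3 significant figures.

After the first burn: m = 28500 × exp(−2210/3280.0) = 28500 × 0.50978 = 14,528.7 kg.
After the second burn: m = 14,528.7 × exp(−460/3280.0) = 14,528.7 × 0.86915 = 12,627.6 kg.
Total propellant = m₀ − m_final = 28500 − 12,627.6 = 15,872.4 kg.

total propellant consumed ≈ 15900 kg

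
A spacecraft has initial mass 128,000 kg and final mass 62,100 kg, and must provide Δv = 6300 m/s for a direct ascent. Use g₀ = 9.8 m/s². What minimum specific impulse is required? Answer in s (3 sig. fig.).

Isp ≈ 889 s

ln(m₀/m_f) = ln(128000/62100) = ln(2.061) = 0.7233.
v_e = Δv / ln(m₀/m_f) = 6300 / 0.7233 = 8710.3 m/s.
Isp = v_e / g₀ = 8710.3 / 9.8 = 888.8 s.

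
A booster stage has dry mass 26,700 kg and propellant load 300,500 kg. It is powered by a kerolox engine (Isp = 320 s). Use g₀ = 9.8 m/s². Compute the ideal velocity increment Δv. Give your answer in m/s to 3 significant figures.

Δv ≈ 7860 m/s

v_e = Isp · g₀ = 320 × 9.8 = 3136.0 m/s.
m₀ = m_dry + m_prop = 26,700 + 300,500 = 327,200 kg.
Δv = v_e · ln(m₀/m_f) = 3136.0 × ln(12.25) = 3136.0 × 2.5059 ≈ 7858.5 m/s.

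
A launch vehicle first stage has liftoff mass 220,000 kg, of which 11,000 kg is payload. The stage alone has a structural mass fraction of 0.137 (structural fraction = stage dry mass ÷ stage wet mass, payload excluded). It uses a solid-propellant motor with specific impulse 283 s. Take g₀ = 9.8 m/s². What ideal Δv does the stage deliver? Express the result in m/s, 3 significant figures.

Δv ≈ 4750 m/s

Stage wet mass = m₀ − payload = 220,000 − 11,000 = 209,000 kg.
Stage dry mass = ε × stage wet mass = 0.137 × 209,000 = 28,633 kg.
Burnout mass m_f = stage dry + payload = 28,633 + 11,000 = 39,633 kg.
v_e = Isp · g₀ = 283 × 9.8 = 2773.4 m/s.
From the ideal rocket equation, Δv = v_e · ln(220,000/39,633) = 2773.4 × ln(5.551) = 2773.4 × 1.7140 ≈ 4754 m/s.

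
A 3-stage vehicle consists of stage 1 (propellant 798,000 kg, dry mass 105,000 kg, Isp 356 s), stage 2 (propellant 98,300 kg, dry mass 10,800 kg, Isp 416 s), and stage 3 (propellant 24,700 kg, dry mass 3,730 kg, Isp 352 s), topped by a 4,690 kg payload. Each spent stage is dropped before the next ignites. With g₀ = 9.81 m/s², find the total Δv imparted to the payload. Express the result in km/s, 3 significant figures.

Δv ≈ 14.6 km/s

Ignition mass of stage 1 = 798,000+105,000 + 98,300+10,800 + 24,700+3,730 + 4,690 = 1,045,220 kg.
Stage 1: m₀ = 1,045,220 kg, m_f = 1,045,220 − 798,000 = 247,220 kg; Δv = 356×9.81×ln(4.228) = 3492.4×1.4417 ≈ 5035 m/s.
Stage 2: m₀ = 142,220 kg, m_f = 142,220 − 98,300 = 43,920 kg; Δv = 416×9.81×ln(3.238) = 4081.0×1.1750 ≈ 4795 m/s.
Stage 3: m₀ = 33,120 kg, m_f = 33,120 − 24,700 = 8,420 kg; Δv = 352×9.81×ln(3.933) = 3453.1×1.3695 ≈ 4729 m/s.
Total Δv = 5035 + 4795 + 4729 = 14559 m/s.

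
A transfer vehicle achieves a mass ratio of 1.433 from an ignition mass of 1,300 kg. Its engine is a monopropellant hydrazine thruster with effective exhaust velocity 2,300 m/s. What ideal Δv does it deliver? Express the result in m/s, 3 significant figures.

Δv ≈ 827 m/s

Using Δv = v_e ln(m₀/m_f): Δv = v_e · ln(1.433) = 2300.0 × 0.3598 ≈ 827.5 m/s.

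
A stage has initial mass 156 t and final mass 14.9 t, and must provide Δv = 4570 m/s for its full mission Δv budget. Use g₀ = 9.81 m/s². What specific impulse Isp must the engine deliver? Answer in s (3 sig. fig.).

ln(m₀/m_f) = ln(156000/14900) = ln(10.47) = 2.3485.
Using Δv = v_e ln(m₀/m_f): v_e = Δv / ln(m₀/m_f) = 4570 / 2.3485 = 1945.9 m/s.
Isp = v_e / g₀ = 1945.9 / 9.81 = 198.4 s.

Isp ≈ 198 s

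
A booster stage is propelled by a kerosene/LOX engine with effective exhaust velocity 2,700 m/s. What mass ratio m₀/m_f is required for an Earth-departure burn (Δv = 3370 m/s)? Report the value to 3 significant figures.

mass ratio ≈ 3.48

m₀/m_f = exp(Δv / v_e) = exp(3370 / 2700.0) = exp(1.2481) = 3.4839.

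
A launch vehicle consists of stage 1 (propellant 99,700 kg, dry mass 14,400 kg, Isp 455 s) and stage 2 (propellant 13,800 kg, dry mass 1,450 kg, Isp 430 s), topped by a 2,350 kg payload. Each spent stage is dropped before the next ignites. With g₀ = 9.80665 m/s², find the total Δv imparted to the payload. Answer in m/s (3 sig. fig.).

Ignition mass of stage 1 = 99,700+14,400 + 13,800+1,450 + 2,350 = 131,700 kg.
Stage 1: m₀ = 131,700 kg, m_f = 131,700 − 99,700 = 32,000 kg; Δv = 455×9.80665×ln(4.116) = 4462.0×1.4148 ≈ 6313 m/s.
Stage 2: m₀ = 17,600 kg, m_f = 17,600 − 13,800 = 3,800 kg; Δv = 430×9.80665×ln(4.632) = 4216.9×1.5329 ≈ 6464 m/s.
Total Δv = 6313 + 6464 = 12777 m/s.

Δv ≈ 12800 m/s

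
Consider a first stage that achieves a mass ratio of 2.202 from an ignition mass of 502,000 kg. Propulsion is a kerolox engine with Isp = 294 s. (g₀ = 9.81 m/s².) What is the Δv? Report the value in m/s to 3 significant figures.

v_e = Isp · g₀ = 294 × 9.81 = 2884.1 m/s.
Δv = v_e · ln(2.202) = 2884.1 × 0.7894 ≈ 2276.6 m/s.

Δv ≈ 2280 m/s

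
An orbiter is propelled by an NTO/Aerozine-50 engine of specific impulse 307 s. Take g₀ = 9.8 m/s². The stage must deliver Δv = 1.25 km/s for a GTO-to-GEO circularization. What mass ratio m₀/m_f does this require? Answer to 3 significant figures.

v_e = Isp · g₀ = 307 × 9.8 = 3008.6 m/s.
From the ideal rocket equation, m₀/m_f = exp(Δv / v_e) = exp(1250 / 3008.6) = exp(0.4155) = 1.5151.

mass ratio ≈ 1.52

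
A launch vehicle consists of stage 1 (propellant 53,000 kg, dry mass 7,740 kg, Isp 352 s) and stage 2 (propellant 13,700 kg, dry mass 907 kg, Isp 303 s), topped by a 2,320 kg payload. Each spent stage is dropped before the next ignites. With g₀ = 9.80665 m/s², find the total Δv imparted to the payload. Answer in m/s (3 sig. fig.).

Ignition mass of stage 1 = 53,000+7,740 + 13,700+907 + 2,320 = 77,667 kg.
Stage 1: m₀ = 77,667 kg, m_f = 77,667 − 53,000 = 24,667 kg; Δv = 352×9.80665×ln(3.149) = 3451.9×1.1470 ≈ 3959 m/s.
Stage 2: m₀ = 16,927 kg, m_f = 16,927 − 13,700 = 3,227 kg; Δv = 303×9.80665×ln(5.245) = 2971.4×1.6574 ≈ 4925 m/s.
Total Δv = 3959 + 4925 = 8884 m/s.

Δv ≈ 8880 m/s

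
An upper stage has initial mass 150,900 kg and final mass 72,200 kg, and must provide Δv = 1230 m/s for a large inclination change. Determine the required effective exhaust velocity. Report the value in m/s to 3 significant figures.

v_e ≈ 1670 m/s

ln(m₀/m_f) = ln(150900/72200) = ln(2.09) = 0.7372.
v_e = Δv / ln(m₀/m_f) = 1230 / 0.7372 = 1668.5 m/s.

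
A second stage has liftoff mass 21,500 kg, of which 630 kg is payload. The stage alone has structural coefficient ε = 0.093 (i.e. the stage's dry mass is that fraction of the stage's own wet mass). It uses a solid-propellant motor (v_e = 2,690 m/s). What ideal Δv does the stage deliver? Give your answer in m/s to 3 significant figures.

Δv ≈ 5710 m/s

Stage wet mass = m₀ − payload = 21,500 − 630 = 20,870 kg.
Stage dry mass = ε × stage wet mass = 0.093 × 20,870 = 1,940.91 kg.
Burnout mass m_f = stage dry + payload = 1,940.91 + 630 = 2,570.91 kg.
From the ideal rocket equation, Δv = v_e · ln(21,500/2,570.91) = 2690.0 × ln(8.363) = 2690.0 × 2.1238 ≈ 5713 m/s.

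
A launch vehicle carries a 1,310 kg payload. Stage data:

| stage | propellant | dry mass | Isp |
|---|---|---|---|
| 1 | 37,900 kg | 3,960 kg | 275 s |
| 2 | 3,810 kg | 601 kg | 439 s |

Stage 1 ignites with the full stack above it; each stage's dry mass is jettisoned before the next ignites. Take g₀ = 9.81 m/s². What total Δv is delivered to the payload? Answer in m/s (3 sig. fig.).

Ignition mass of stage 1 = 37,900+3,960 + 3,810+601 + 1,310 = 47,581 kg.
Stage 1: m₀ = 47,581 kg, m_f = 47,581 − 37,900 = 9,681 kg; Δv = 275×9.81×ln(4.915) = 2697.8×1.5923 ≈ 4296 m/s.
Stage 2: m₀ = 5,721 kg, m_f = 5,721 − 3,810 = 1,911 kg; Δv = 439×9.81×ln(2.994) = 4306.6×1.0965 ≈ 4722 m/s.
Total Δv = 4296 + 4722 = 9018 m/s.

Δv ≈ 9020 m/s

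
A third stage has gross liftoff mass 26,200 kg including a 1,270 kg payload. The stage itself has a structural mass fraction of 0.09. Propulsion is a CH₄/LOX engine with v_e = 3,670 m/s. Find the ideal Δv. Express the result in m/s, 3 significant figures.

Stage wet mass = m₀ − payload = 26,200 − 1,270 = 24,930 kg.
Stage dry mass = ε × stage wet mass = 0.09 × 24,930 = 2,243.7 kg.
Burnout mass m_f = stage dry + payload = 2,243.7 + 1,270 = 3,513.7 kg.
Rocket equation: Δv = v_e · ln(26,200/3,513.7) = 3670.0 × ln(7.457) = 3670.0 × 2.0091 ≈ 7373 m/s.

Δv ≈ 7370 m/s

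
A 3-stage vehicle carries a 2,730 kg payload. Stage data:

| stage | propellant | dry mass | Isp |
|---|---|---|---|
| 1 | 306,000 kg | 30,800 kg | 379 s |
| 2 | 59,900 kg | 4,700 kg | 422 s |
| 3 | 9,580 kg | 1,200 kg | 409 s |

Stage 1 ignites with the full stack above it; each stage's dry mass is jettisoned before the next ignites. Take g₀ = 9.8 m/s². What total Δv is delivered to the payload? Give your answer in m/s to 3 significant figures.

Δv ≈ 15900 m/s

Ignition mass of stage 1 = 306,000+30,800 + 59,900+4,700 + 9,580+1,200 + 2,730 = 414,910 kg.
Stage 1: m₀ = 414,910 kg, m_f = 414,910 − 306,000 = 108,910 kg; Δv = 379×9.8×ln(3.81) = 3714.2×1.3375 ≈ 4968 m/s.
Stage 2: m₀ = 78,110 kg, m_f = 78,110 − 59,900 = 18,210 kg; Δv = 422×9.8×ln(4.289) = 4135.6×1.4561 ≈ 6022 m/s.
Stage 3: m₀ = 13,510 kg, m_f = 13,510 − 9,580 = 3,930 kg; Δv = 409×9.8×ln(3.438) = 4008.2×1.2348 ≈ 4949 m/s.
Total Δv = 4968 + 6022 + 4949 = 15939 m/s.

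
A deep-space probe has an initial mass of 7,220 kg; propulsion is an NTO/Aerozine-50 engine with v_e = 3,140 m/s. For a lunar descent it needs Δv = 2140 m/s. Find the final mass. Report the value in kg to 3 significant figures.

final mass ≈ 3650 kg

m₀/m_f = exp(Δv / v_e) = exp(2140 / 3140.0) = exp(0.6815) = 1.9769.
m_f = m₀ / 1.9769 = 7,220 / 1.9769 = 3,652.18 kg.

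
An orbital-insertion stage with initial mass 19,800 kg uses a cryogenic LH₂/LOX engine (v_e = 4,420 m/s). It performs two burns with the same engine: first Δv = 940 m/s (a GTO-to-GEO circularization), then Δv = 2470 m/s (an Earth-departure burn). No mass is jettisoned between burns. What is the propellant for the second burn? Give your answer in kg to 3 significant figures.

After the first burn: m = 19800 × exp(−940/4420.0) = 19800 × 0.80842 = 16,006.7 kg.
After the second burn: m = 16,006.7 × exp(−2470/4420.0) = 16,006.7 × 0.57188 = 9,153.91 kg.
Second-burn propellant = 16,006.7 − 9,153.91 = 6,852.79 kg.

propellant for the second burn ≈ 6850 kg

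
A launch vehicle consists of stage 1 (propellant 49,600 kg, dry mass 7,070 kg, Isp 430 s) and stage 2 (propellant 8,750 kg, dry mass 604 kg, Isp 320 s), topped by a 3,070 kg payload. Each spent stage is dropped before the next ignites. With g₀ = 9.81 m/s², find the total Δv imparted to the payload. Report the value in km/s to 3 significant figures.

Ignition mass of stage 1 = 49,600+7,070 + 8,750+604 + 3,070 = 69,094 kg.
Stage 1: m₀ = 69,094 kg, m_f = 69,094 − 49,600 = 19,494 kg; Δv = 430×9.81×ln(3.544) = 4218.3×1.2654 ≈ 5338 m/s.
Stage 2: m₀ = 12,424 kg, m_f = 12,424 − 8,750 = 3,674 kg; Δv = 320×9.81×ln(3.382) = 3139.2×1.2183 ≈ 3825 m/s.
Total Δv = 5338 + 3825 = 9163 m/s.

Δv ≈ 9.16 km/s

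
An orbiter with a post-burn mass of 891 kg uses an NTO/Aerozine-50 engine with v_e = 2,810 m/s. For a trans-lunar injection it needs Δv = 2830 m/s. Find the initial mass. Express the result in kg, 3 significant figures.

From the ideal rocket equation, m₀/m_f = exp(Δv / v_e) = exp(2830 / 2810.0) = exp(1.0071) = 2.7377.
m₀ = m_f × 2.7377 = 891 × 2.7377 = 2,439.29 kg.

initial mass ≈ 2440 kg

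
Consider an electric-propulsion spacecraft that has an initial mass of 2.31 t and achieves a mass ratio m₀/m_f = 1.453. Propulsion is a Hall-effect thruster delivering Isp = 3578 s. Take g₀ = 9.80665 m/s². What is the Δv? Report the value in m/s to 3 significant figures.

v_e = Isp · g₀ = 3578 × 9.80665 = 35088.2 m/s.
From the ideal rocket equation, Δv = v_e · ln(1.453) = 35088.2 × 0.3736 ≈ 13110.0 m/s.

Δv ≈ 13100 m/s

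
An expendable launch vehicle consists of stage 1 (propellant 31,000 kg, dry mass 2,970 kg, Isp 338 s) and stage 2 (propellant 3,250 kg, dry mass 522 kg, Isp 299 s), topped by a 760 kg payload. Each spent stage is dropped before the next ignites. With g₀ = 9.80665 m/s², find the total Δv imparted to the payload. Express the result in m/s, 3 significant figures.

Ignition mass of stage 1 = 31,000+2,970 + 3,250+522 + 760 = 38,502 kg.
Stage 1: m₀ = 38,502 kg, m_f = 38,502 − 31,000 = 7,502 kg; Δv = 338×9.80665×ln(5.132) = 3314.6×1.6355 ≈ 5421 m/s.
Stage 2: m₀ = 4,532 kg, m_f = 4,532 − 3,250 = 1,282 kg; Δv = 299×9.80665×ln(3.535) = 2932.2×1.2627 ≈ 3703 m/s.
Total Δv = 5421 + 3703 = 9124 m/s.

Δv ≈ 9120 m/s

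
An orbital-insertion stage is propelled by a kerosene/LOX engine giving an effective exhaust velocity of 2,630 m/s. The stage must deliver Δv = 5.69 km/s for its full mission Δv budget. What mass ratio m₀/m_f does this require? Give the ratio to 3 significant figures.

m₀/m_f = exp(Δv / v_e) = exp(5690 / 2630.0) = exp(2.1635) = 8.7015.

mass ratio ≈ 8.70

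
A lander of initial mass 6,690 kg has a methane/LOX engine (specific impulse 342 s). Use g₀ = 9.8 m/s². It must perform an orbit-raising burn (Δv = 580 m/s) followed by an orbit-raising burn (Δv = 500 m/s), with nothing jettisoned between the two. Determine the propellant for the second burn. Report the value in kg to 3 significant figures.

propellant for the second burn ≈ 780 kg

v_e = Isp · g₀ = 342 × 9.8 = 3351.6 m/s.
After the first burn: m = 6690 × exp(−580/3351.6) = 6690 × 0.84109 = 5,626.89 kg.
After the second burn: m = 5,626.89 × exp(−500/3351.6) = 5,626.89 × 0.86141 = 4,847.06 kg.
Second-burn propellant = 5,626.89 − 4,847.06 = 779.83 kg.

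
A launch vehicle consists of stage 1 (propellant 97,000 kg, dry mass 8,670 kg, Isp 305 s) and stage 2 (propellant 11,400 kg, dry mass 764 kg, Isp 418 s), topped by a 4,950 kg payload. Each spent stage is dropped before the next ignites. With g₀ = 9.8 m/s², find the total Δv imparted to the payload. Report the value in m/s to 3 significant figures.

Ignition mass of stage 1 = 97,000+8,670 + 11,400+764 + 4,950 = 122,784 kg.
Stage 1: m₀ = 122,784 kg, m_f = 122,784 − 97,000 = 25,784 kg; Δv = 305×9.8×ln(4.762) = 2989.0×1.5607 ≈ 4665 m/s.
Stage 2: m₀ = 17,114 kg, m_f = 17,114 − 11,400 = 5,714 kg; Δv = 418×9.8×ln(2.995) = 4096.4×1.0970 ≈ 4494 m/s.
Total Δv = 4665 + 4494 = 9159 m/s.

Δv ≈ 9160 m/s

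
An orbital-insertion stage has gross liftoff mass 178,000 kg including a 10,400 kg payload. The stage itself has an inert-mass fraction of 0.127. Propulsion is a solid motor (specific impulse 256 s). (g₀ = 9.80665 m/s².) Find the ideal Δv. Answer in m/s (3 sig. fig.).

Stage wet mass = m₀ − payload = 178,000 − 10,400 = 167,600 kg.
Stage dry mass = ε × stage wet mass = 0.127 × 167,600 = 21,285.2 kg.
Burnout mass m_f = stage dry + payload = 21,285.2 + 10,400 = 31,685.2 kg.
v_e = Isp · g₀ = 256 × 9.80665 = 2510.5 m/s.
From the ideal rocket equation, Δv = v_e · ln(178,000/31,685.2) = 2510.5 × ln(5.618) = 2510.5 × 1.7259 ≈ 4333 m/s.

Δv ≈ 4330 m/s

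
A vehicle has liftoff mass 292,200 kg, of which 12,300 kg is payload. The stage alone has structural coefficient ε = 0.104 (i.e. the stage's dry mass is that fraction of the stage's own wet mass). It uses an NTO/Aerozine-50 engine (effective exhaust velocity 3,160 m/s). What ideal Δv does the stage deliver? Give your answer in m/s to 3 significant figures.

Δv ≈ 6170 m/s

Stage wet mass = m₀ − payload = 292,200 − 12,300 = 279,900 kg.
Stage dry mass = ε × stage wet mass = 0.104 × 279,900 = 29,109.6 kg.
Burnout mass m_f = stage dry + payload = 29,109.6 + 12,300 = 41,409.6 kg.
Δv = v_e · ln(292,200/41,409.6) = 3160.0 × ln(7.056) = 3160.0 × 1.9539 ≈ 6174 m/s.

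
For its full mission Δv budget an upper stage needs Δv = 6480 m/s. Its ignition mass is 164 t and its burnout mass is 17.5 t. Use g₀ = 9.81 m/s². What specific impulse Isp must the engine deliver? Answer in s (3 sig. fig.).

Isp ≈ 295 s

ln(m₀/m_f) = ln(164000/17500) = ln(9.371) = 2.2377.
From the ideal rocket equation, v_e = Δv / ln(m₀/m_f) = 6480 / 2.2377 = 2895.9 m/s.
Isp = v_e / g₀ = 2895.9 / 9.81 = 295.2 s.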